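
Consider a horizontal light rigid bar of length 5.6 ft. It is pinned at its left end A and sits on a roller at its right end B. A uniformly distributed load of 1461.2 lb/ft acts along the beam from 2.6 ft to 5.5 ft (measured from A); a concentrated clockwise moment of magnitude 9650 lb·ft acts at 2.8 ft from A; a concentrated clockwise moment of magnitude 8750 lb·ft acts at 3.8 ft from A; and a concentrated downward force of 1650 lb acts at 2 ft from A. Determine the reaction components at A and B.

Resultant of the distributed load: 1461.2 × 2.9 = 4237.48 lb at 4.05 ft from A.
Moments about A: B_y·5.6 − (1461.2·2.9)·4.05 − 9650 − 8750 − 1650·2 = 0 → B_y = 38861.794/5.6 = 6939.61 ≈ 6940 lb.
ΣF_y = 0: A_y + 6939.61 − 1461.2·2.9 − 1650 = 0 → A_y = -1052 lb.
ΣF_x = 0: no horizontal applied forces, so A_x = 0.

A_x = 0, A_y = -1052 lb, B_y = 6940 lb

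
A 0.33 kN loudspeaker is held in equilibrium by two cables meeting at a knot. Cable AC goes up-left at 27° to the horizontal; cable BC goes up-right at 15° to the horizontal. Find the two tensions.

T_AC = 0.4764 kN, T_BC = 0.4394 kN

ΣF_x = 0: −T_AC·cos27° + T_BC·cos15° = 0 → T_BC = 0.922438·T_AC.
ΣF_y = 0: T_AC·sin27° + T_BC·sin15° = 0.33.
Substitute: T_AC·(0.45399 + 0.922438·0.258819) = 0.33 → T_AC = 0.476373 ≈ 0.4764 kN.
Then T_BC = 0.922438 × 0.476373 = 0.4394 kN.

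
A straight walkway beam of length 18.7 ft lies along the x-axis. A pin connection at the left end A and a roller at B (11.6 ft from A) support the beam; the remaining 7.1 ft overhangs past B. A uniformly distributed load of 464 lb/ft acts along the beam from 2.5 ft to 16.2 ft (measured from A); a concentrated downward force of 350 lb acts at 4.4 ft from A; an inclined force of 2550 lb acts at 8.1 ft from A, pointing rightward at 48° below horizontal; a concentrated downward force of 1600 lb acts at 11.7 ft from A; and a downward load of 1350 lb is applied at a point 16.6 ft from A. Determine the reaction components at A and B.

A_x = -1706 lb, A_y = 1426 lb, B_y = 10130 lb

Resultant of the distributed load: 464 × 13.7 = 6356.8 lb at 9.35 ft from A.
Moments about A: B_y·11.6 − (464·13.7)·9.35 − 350·4.4 − 2550·sin48°·8.1 − 1600·11.7 − 1350·16.6 = 0 → B_y = 117456/11.6 = 10125.5 ≈ 10130 lb.
ΣF_y = 0: A_y + 10125.5 − 464·13.7 − 350 − 2550·sin48° − 1600 − 1350 = 0 → A_y = 1426 lb.
ΣF_x = 0: A_x + 2550·cos48° = 0 → A_x = -1706 lb.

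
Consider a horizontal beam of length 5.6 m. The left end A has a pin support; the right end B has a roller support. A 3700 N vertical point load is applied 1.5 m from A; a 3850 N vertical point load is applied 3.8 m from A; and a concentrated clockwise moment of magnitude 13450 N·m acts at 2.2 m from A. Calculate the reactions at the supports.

Taking moments about A: B_y·5.6 − 3700·1.5 − 3850·3.8 − 13450 = 0 → B_y = 33630/5.6 = 6005.36 ≈ 6005 N.
ΣF_y = 0: A_y + 6005.36 − 3700 − 3850 = 0 → A_y = 1545 N.
ΣF_x = 0: no horizontal applied forces, so A_x = 0.

A_x = 0, A_y = 1545 N, B_y = 6005 N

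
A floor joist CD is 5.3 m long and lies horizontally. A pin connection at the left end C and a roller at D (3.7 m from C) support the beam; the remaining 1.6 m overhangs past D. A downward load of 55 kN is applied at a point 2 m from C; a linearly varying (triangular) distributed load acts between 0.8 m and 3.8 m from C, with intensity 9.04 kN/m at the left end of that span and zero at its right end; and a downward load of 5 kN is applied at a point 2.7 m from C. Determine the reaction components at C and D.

C_x = 0, C_y = 33.58 kN, D_y = 39.98 kN

Resultant of the triangular load: ½ × 9.04 × 3 = 13.56 kN, acting at 1.8 m from C (one-third of the span from the peak).
Moments about C: D_y·3.7 − 55·2 − (½·9.04·3)·1.8 − 5·2.7 = 0 → D_y = 147.908/3.7 = 39.9751 ≈ 39.98 kN.
ΣF_y = 0: C_y + 39.9751 − 55 − ½·9.04·3 − 5 = 0 → C_y = 33.58 kN.
ΣF_x = 0: no horizontal applied forces, so C_x = 0.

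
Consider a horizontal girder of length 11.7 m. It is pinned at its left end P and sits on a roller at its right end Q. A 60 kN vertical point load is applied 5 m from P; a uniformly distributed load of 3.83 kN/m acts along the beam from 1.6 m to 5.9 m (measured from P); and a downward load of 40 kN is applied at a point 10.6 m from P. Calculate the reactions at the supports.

P_x = 0, P_y = 49.31 kN, Q_y = 67.16 kN

Resultant of the distributed load: 3.83 × 4.3 = 16.469 kN at 3.75 m from P.
Moments about P: Q_y·11.7 − 60·5 − (3.83·4.3)·3.75 − 40·10.6 = 0 → Q_y = 785.75875/11.7 = 67.1589 ≈ 67.16 kN.
ΣF_y = 0: P_y + 67.1589 − 60 − 3.83·4.3 − 40 = 0 → P_y = 49.31 kN.
ΣF_x = 0: no horizontal applied forces, so P_x = 0.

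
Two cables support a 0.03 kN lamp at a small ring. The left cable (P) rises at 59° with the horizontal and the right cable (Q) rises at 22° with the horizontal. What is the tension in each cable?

ΣF_x = 0: −T_P·cos59° + T_Q·cos22° = 0 → T_Q = 0.555486·T_P.
ΣF_y = 0: T_P·sin59° + T_Q·sin22° = 0.03.
Substitute: T_P·(0.857167 + 0.555486·0.374607) = 0.03 → T_P = 0.0281622 ≈ 0.02816 kN.
Then T_Q = 0.555486 × 0.0281622 = 0.01564 kN.

T_P = 0.02816 kN, T_Q = 0.01564 kN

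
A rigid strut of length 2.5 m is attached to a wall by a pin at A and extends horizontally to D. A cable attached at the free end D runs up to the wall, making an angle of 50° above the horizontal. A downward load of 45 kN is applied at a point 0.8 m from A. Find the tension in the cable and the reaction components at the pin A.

ΣM about A: T·sin50°·2.5 − 45·0.8 = 0 → T = 36/(2.5·0.766044) = 18.7979 ≈ 18.80 kN.
ΣF_x = 0: A_x − T·cos50° = 0 → A_x = 18.7979 × 0.642788 = 12.08 kN.
ΣF_y = 0: A_y + T·sin50° − 45 = 0 → A_y = 45 − 18.7979 × 0.766044 = 30.60 kN.

T = 18.80 kN, A_x = 12.08 kN, A_y = 30.60 kN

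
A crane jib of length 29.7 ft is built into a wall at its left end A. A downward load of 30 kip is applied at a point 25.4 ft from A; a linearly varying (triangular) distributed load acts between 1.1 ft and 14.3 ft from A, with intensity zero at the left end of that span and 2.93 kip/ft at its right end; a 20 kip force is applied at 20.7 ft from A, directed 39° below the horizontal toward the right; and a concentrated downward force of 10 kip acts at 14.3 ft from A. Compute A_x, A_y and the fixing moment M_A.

Resultant of the triangular load: ½ × 2.93 × 13.2 = 19.338 kip, acting at 9.9 ft from A (one-third of the span from the peak).
ΣF_x = 0: A_x + 20·cos39° = 0 → A_x = -15.54 kip.
ΣF_y = 0: A_y − 30 − ½·2.93·13.2 − 20·sin39° − 10 = 0 → A_y = 71.92 kip.
ΣM about A: M_A − 30·25.4 − (½·2.93·13.2)·9.9 − 20·sin39°·20.7 − 10·14.3 = 0 → M_A = 1357 kip·ft.

A_x = -15.54 kip, A_y = 71.92 kip, M_A = 1357 kip·ft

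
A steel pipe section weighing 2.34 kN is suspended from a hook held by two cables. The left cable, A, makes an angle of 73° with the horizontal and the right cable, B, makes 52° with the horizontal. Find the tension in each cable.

ΣF_x = 0: −T_A·cos73° + T_B·cos52° = 0 → T_B = 0.47489·T_A.
ΣF_y = 0: T_A·sin73° + T_B·sin52° = 2.34.
Substitute: T_A·(0.956305 + 0.47489·0.788011) = 2.34 → T_A = 1.75871 ≈ 1.759 kN.
Then T_B = 0.47489 × 1.75871 = 0.8352 kN.

T_A = 1.759 kN, T_B = 0.8352 kN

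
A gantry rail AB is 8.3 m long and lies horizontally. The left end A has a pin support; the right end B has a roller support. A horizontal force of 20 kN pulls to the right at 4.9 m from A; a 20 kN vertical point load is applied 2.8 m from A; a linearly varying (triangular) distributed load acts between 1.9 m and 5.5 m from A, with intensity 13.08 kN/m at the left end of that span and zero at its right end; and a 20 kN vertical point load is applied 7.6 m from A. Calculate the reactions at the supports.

A_x = -20.00 kN, A_y = 29.69 kN, B_y = 33.85 kN

Resultant of the triangular load: ½ × 13.08 × 3.6 = 23.544 kN, acting at 3.1 m from A (one-third of the span from the peak).
Moments about A: B_y·8.3 − 20·2.8 − (½·13.08·3.6)·3.1 − 20·7.6 = 0 → B_y = 280.9864/8.3 = 33.8538 ≈ 33.85 kN.
ΣF_y = 0: A_y + 33.8538 − 20 − ½·13.08·3.6 − 20 = 0 → A_y = 29.69 kN.
ΣF_x = 0: A_x + 20 = 0 → A_x = -20.00 kN.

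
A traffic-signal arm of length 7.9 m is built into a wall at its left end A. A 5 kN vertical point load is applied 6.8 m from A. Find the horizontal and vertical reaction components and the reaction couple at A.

ΣF_x = 0: A_x = 0.
ΣF_y = 0: A_y − 5 = 0 → A_y = 5.000 kN.
ΣM about A: M_A − 5·6.8 = 0 → M_A = 34.00 kN·m.

A_x = 0, A_y = 5.000 kN, M_A = 34.00 kN·m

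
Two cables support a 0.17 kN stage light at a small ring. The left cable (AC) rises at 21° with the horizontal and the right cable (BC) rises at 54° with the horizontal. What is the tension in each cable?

ΣF_x = 0: −T_AC·cos21° + T_BC·cos54° = 0 → T_BC = 1.5883·T_AC.
ΣF_y = 0: T_AC·sin21° + T_BC·sin54° = 0.17.
Substitute: T_AC·(0.358368 + 1.5883·0.809017) = 0.17 → T_AC = 0.103449 ≈ 0.1034 kN.
Then T_BC = 1.5883 × 0.103449 = 0.1643 kN.

T_AC = 0.1034 kN, T_BC = 0.1643 kN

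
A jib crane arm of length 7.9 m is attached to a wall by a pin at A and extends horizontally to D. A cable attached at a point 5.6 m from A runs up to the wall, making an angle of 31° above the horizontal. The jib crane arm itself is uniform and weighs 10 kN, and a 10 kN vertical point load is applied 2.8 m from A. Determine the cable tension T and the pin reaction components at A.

T = 23.40 kN, A_x = 20.06 kN, A_y = 7.946 kN

ΣM about A: T·sin31°·5.6 − 10·3.95 − 10·2.8 = 0 → T = 67.5/(5.6·0.515038) = 23.4033 ≈ 23.40 kN.
ΣF_x = 0: A_x − T·cos31° = 0 → A_x = 23.4033 × 0.857167 = 20.06 kN.
ΣF_y = 0: A_y + T·sin31° − 10 − 10 = 0 → A_y = 20 − 23.4033 × 0.515038 = 7.946 kN.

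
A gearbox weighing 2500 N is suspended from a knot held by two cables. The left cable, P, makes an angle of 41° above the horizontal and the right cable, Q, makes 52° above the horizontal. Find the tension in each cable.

T_P = 1541 N, T_Q = 1889 N

ΣF_x = 0: −T_P·cos41° + T_Q·cos52° = 0 → T_Q = 1.22585·T_P.
ΣF_y = 0: T_P·sin41° + T_Q·sin52° = 2500.
Substitute: T_P·(0.656059 + 1.22585·0.788011) = 2500 → T_P = 1541.27 ≈ 1541 N.
Then T_Q = 1.22585 × 1541.27 = 1889 N.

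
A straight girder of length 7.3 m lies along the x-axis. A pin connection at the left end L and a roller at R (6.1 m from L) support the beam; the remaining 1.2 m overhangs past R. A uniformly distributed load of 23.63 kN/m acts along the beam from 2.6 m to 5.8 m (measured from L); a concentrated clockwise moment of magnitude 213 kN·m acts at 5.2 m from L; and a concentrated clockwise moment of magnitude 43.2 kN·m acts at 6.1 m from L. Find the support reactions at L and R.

Resultant of the distributed load: 23.63 × 3.2 = 75.616 kN at 4.2 m from L.
ΣM about L: R_y·6.1 − (23.63·3.2)·4.2 − 213 − 43.2 = 0 → R_y = 573.7872/6.1 = 94.0635 ≈ 94.06 kN.
ΣF_y = 0: L_y + 94.0635 − 23.63·3.2 = 0 → L_y = -18.45 kN.
ΣF_x = 0: no horizontal applied forces, so L_x = 0.

L_x = 0, L_y = -18.45 kN, R_y = 94.06 kN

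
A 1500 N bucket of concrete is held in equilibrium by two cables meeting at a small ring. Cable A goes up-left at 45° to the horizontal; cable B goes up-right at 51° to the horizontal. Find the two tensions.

T_A = 949.2 N, T_B = 1067 N

ΣF_x = 0: −T_A·cos45° + T_B·cos51° = 0 → T_B = 1.1236·T_A.
ΣF_y = 0: T_A·sin45° + T_B·sin51° = 1500.
Substitute: T_A·(0.707107 + 1.1236·0.777146) = 1500 → T_A = 949.182 ≈ 949.2 N.
Then T_B = 1.1236 × 949.182 = 1067 N.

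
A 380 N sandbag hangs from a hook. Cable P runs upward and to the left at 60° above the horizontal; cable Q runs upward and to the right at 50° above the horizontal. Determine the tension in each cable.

T_P = 259.9 N, T_Q = 202.2 N

ΣF_x = 0: −T_P·cos60° + T_Q·cos50° = 0 → T_Q = 0.777862·T_P.
ΣF_y = 0: T_P·sin60° + T_Q·sin50° = 380.
Substitute: T_P·(0.866025 + 0.777862·0.766044) = 380 → T_P = 259.935 ≈ 259.9 N.
Then T_Q = 0.777862 × 259.935 = 202.2 N.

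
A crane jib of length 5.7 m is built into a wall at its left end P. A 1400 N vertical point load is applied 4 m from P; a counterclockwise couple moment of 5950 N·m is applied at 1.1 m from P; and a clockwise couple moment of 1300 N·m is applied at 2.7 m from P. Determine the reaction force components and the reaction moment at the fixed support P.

ΣF_x = 0: P_x = 0.
ΣF_y = 0: P_y − 1400 = 0 → P_y = 1400 N.
ΣM about P: M_P − 1400·4 + 5950 − 1300 = 0 → M_P = 950.0 N·m.

P_x = 0, P_y = 1400 N, M_P = 950.0 N·m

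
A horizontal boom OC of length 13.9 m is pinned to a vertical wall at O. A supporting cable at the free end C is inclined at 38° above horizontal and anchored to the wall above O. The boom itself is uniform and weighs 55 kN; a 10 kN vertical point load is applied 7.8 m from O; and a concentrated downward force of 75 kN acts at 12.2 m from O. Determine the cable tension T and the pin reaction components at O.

T = 160.7 kN, O_x = 126.6 kN, O_y = 41.06 kN

ΣM about O: T·sin38°·13.9 − 55·6.95 − 10·7.8 − 75·12.2 = 0 → T = 1375.25/(13.9·0.615661) = 160.703 ≈ 160.7 kN.
ΣF_x = 0: O_x − T·cos38° = 0 → O_x = 160.703 × 0.788011 = 126.6 kN.
ΣF_y = 0: O_y + T·sin38° − 55 − 10 − 75 = 0 → O_y = 140 − 160.703 × 0.615661 = 41.06 kN.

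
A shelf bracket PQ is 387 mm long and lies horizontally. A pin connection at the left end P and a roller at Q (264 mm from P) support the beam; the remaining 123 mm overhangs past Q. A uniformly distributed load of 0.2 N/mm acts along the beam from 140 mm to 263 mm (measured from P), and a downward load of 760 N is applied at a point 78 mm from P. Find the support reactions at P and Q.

Resultant of the distributed load: 0.2 × 123 = 24.6 N at 201.5 mm from P.
ΣM about P: Q_y·264 − (0.2·123)·201.5 − 760·78 = 0 → Q_y = 64236.9/264 = 243.322 ≈ 243.3 N.
ΣF_y = 0: P_y + 243.322 − 0.2·123 − 760 = 0 → P_y = 541.3 N.
ΣF_x = 0: no horizontal applied forces, so P_x = 0.

P_x = 0, P_y = 541.3 N, Q_y = 243.3 N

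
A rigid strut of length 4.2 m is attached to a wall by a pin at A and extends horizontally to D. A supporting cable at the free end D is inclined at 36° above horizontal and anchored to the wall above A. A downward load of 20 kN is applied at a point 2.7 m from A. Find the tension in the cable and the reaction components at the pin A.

T = 21.87 kN, A_x = 17.70 kN, A_y = 7.143 kN

ΣM about A: T·sin36°·4.2 − 20·2.7 = 0 → T = 54/(4.2·0.587785) = 21.8739 ≈ 21.87 kN.
ΣF_x = 0: A_x − T·cos36° = 0 → A_x = 21.8739 × 0.809017 = 17.70 kN.
ΣF_y = 0: A_y + T·sin36° − 20 = 0 → A_y = 20 − 21.8739 × 0.587785 = 7.143 kN.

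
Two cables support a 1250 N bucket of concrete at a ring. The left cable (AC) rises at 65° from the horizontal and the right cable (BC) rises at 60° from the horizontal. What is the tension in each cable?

ΣF_x = 0: −T_AC·cos65° + T_BC·cos60° = 0 → T_BC = 0.845237·T_AC.
ΣF_y = 0: T_AC·sin65° + T_BC·sin60° = 1250.
Substitute: T_AC·(0.906308 + 0.845237·0.866025) = 1250 → T_AC = 762.984 ≈ 763.0 N.
Then T_BC = 0.845237 × 762.984 = 644.9 N.

T_AC = 763.0 N, T_BC = 644.9 N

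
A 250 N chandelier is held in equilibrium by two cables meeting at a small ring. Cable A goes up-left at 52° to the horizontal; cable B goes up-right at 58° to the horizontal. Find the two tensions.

ΣF_x = 0: −T_A·cos52° + T_B·cos58° = 0 → T_B = 1.1618·T_A.
ΣF_y = 0: T_A·sin52° + T_B·sin58° = 250.
Substitute: T_A·(0.788011 + 1.1618·0.848048) = 250 → T_A = 140.982 ≈ 141.0 N.
Then T_B = 1.1618 × 140.982 = 163.8 N.

T_A = 141.0 N, T_B = 163.8 N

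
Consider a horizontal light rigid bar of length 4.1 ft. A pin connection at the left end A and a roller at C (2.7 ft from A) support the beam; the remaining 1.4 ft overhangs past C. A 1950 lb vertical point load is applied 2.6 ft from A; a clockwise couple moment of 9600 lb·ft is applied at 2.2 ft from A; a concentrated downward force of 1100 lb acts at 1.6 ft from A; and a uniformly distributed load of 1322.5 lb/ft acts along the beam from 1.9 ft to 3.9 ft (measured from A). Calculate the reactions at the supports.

A_x = 0, A_y = -3231 lb, C_y = 8926 lb

Resultant of the distributed load: 1322.5 × 2 = 2645 lb at 2.9 ft from A.
Moments about A: C_y·2.7 − 1950·2.6 − 9600 − 1100·1.6 − (1322.5·2)·2.9 = 0 → C_y = 24100.5/2.7 = 8926.11 ≈ 8926 lb.
ΣF_y = 0: A_y + 8926.11 − 1950 − 1100 − 1322.5·2 = 0 → A_y = -3231 lb.
ΣF_x = 0: no horizontal applied forces, so A_x = 0.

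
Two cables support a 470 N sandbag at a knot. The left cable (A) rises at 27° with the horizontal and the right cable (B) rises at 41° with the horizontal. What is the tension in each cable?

ΣF_x = 0: −T_A·cos27° + T_B·cos41° = 0 → T_B = 1.1806·T_A.
ΣF_y = 0: T_A·sin27° + T_B·sin41° = 470.
Substitute: T_A·(0.45399 + 1.1806·0.656059) = 470 → T_A = 382.57 ≈ 382.6 N.
Then T_B = 1.1806 × 382.57 = 451.7 N.

T_A = 382.6 N, T_B = 451.7 N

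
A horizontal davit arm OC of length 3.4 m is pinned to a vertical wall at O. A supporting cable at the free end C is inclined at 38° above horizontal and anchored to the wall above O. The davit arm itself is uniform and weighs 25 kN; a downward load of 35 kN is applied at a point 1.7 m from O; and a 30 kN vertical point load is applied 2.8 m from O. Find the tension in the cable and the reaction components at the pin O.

ΣM about O: T·sin38°·3.4 − 25·1.7 − 35·1.7 − 30·2.8 = 0 → T = 186/(3.4·0.615661) = 88.8572 ≈ 88.86 kN.
ΣF_x = 0: O_x − T·cos38° = 0 → O_x = 88.8572 × 0.788011 = 70.02 kN.
ΣF_y = 0: O_y + T·sin38° − 25 − 35 − 30 = 0 → O_y = 90 − 88.8572 × 0.615661 = 35.29 kN.

T = 88.86 kN, O_x = 70.02 kN, O_y = 35.29 kN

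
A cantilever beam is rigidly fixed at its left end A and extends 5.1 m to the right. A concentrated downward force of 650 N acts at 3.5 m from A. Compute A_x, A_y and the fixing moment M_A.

ΣF_x = 0: A_x = 0.
ΣF_y = 0: A_y − 650 = 0 → A_y = 650.0 N.
ΣM about A: M_A − 650·3.5 = 0 → M_A = 2275 N·m.

A_x = 0, A_y = 650.0 N, M_A = 2275 N·m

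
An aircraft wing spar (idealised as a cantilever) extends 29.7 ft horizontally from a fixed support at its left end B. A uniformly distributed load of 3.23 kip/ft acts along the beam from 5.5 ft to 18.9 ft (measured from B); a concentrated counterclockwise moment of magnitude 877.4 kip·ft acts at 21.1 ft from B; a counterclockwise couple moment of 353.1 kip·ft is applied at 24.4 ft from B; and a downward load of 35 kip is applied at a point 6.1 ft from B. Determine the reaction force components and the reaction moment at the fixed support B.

Resultant of the distributed load: 3.23 × 13.4 = 43.282 kip at 12.2 ft from B.
ΣF_x = 0: B_x = 0.
ΣF_y = 0: B_y − 3.23·13.4 − 35 = 0 → B_y = 78.28 kip.
ΣM about B: M_B − (3.23·13.4)·12.2 + 877.4 + 353.1 − 35·6.1 = 0 → M_B = -489.0 kip·ft.

B_x = 0, B_y = 78.28 kip, M_B = -489.0 kip·ft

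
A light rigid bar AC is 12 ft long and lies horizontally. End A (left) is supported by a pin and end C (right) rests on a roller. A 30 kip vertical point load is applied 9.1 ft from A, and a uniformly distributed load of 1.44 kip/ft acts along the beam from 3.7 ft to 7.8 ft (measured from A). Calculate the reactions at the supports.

A_x = 0, A_y = 10.32 kip, C_y = 25.58 kip

Resultant of the distributed load: 1.44 × 4.1 = 5.904 kip at 5.75 ft from A.
Moments about A: C_y·12 − 30·9.1 − (1.44·4.1)·5.75 = 0 → C_y = 306.948/12 = 25.579 ≈ 25.58 kip.
ΣF_y = 0: A_y + 25.579 − 30 − 1.44·4.1 = 0 → A_y = 10.32 kip.
ΣF_x = 0: no horizontal applied forces, so A_x = 0.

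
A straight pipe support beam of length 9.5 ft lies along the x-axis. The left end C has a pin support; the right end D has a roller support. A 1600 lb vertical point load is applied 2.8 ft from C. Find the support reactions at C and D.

C_x = 0, C_y = 1128 lb, D_y = 471.6 lb

Taking moments about C: D_y·9.5 − 1600·2.8 = 0 → D_y = 4480/9.5 = 471.579 ≈ 471.6 lb.
ΣF_y = 0: C_y + 471.579 − 1600 = 0 → C_y = 1128 lb.
ΣF_x = 0: no horizontal applied forces, so C_x = 0.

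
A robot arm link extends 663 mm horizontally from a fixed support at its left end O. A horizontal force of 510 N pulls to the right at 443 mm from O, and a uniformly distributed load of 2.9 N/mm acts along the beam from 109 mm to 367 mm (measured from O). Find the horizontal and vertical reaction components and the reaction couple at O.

O_x = -510.0 N, O_y = 748.2 N, M_O = 178100 N·mm

Resultant of the distributed load: 2.9 × 258 = 748.2 N at 238 mm from O.
ΣF_x = 0: O_x + 510 = 0 → O_x = -510.0 N.
ΣF_y = 0: O_y − 2.9·258 = 0 → O_y = 748.2 N.
ΣM about O: M_O − (2.9·258)·238 = 0 → M_O = 178100 N·mm.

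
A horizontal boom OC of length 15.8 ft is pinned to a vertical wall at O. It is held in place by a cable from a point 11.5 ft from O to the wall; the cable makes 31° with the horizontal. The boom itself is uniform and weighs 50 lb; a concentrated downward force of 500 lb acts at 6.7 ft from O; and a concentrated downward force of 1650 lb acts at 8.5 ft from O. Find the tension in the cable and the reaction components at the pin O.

ΣM about O: T·sin31°·11.5 − 50·7.9 − 500·6.7 − 1650·8.5 = 0 → T = 17770/(11.5·0.515038) = 3000.2 ≈ 3000 lb.
ΣF_x = 0: O_x − T·cos31° = 0 → O_x = 3000.2 × 0.857167 = 2572 lb.
ΣF_y = 0: O_y + T·sin31° − 50 − 500 − 1650 = 0 → O_y = 2200 − 3000.2 × 0.515038 = 654.8 lb.

T = 3000 lb, O_x = 2572 lb, O_y = 654.8 lb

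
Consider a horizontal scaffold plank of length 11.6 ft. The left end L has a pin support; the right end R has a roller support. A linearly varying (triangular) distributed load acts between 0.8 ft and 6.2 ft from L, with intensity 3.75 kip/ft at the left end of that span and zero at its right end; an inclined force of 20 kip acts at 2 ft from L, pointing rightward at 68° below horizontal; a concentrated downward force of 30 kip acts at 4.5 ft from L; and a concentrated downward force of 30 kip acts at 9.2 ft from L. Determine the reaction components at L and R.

L_x = -7.492 kip, L_y = 47.77 kip, R_y = 40.90 kip

Resultant of the triangular load: ½ × 3.75 × 5.4 = 10.125 kip, acting at 2.6 ft from L (one-third of the span from the peak).
Moments about L: R_y·11.6 − (½·3.75·5.4)·2.6 − 20·sin68°·2 − 30·4.5 − 30·9.2 = 0 → R_y = 474.412/11.6 = 40.8976 ≈ 40.90 kip.
ΣF_y = 0: L_y + 40.8976 − ½·3.75·5.4 − 20·sin68° − 30 − 30 = 0 → L_y = 47.77 kip.
ΣF_x = 0: L_x + 20·cos68° = 0 → L_x = -7.492 kip.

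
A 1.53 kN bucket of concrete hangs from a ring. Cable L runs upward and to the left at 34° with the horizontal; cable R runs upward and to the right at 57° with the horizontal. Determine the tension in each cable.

T_L = 0.8334 kN, T_R = 1.269 kN

ΣF_x = 0: −T_L·cos34° + T_R·cos57° = 0 → T_R = 1.52218·T_L.
ΣF_y = 0: T_L·sin34° + T_R·sin57° = 1.53.
Substitute: T_L·(0.559193 + 1.52218·0.838671) = 1.53 → T_L = 0.833424 ≈ 0.8334 kN.
Then T_R = 1.52218 × 0.833424 = 1.269 kN.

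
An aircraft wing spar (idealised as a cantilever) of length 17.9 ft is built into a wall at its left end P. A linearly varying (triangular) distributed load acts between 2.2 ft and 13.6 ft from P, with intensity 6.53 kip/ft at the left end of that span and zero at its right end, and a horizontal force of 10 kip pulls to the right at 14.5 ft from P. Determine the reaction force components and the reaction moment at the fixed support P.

Resultant of the triangular load: ½ × 6.53 × 11.4 = 37.221 kip, acting at 6 ft from P (one-third of the span from the peak).
ΣF_x = 0: P_x + 10 = 0 → P_x = -10.00 kip.
ΣF_y = 0: P_y − ½·6.53·11.4 = 0 → P_y = 37.22 kip.
ΣM about P: M_P − (½·6.53·11.4)·6 = 0 → M_P = 223.3 kip·ft.

P_x = -10.00 kip, P_y = 37.22 kip, M_P = 223.3 kip·ft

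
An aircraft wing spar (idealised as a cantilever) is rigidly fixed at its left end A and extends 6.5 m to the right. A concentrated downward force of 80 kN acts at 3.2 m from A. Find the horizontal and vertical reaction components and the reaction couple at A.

ΣF_x = 0: A_x = 0.
ΣF_y = 0: A_y − 80 = 0 → A_y = 80.00 kN.
ΣM about A: M_A − 80·3.2 = 0 → M_A = 256.0 kN·m.

A_x = 0, A_y = 80.00 kN, M_A = 256.0 kN·m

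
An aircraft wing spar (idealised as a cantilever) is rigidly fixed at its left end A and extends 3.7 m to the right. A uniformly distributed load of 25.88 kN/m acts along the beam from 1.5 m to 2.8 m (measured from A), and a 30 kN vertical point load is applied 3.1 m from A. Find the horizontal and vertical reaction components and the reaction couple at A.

Resultant of the distributed load: 25.88 × 1.3 = 33.644 kN at 2.15 m from A.
ΣF_x = 0: A_x = 0.
ΣF_y = 0: A_y − 25.88·1.3 − 30 = 0 → A_y = 63.64 kN.
ΣM about A: M_A − (25.88·1.3)·2.15 − 30·3.1 = 0 → M_A = 165.3 kN·m.

A_x = 0, A_y = 63.64 kN, M_A = 165.3 kN·m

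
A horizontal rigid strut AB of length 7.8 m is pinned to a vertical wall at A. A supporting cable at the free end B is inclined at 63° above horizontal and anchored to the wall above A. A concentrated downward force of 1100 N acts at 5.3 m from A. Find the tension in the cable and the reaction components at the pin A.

ΣM about A: T·sin63°·7.8 − 1100·5.3 = 0 → T = 5830/(7.8·0.891007) = 838.866 ≈ 838.9 N.
ΣF_x = 0: A_x − T·cos63° = 0 → A_x = 838.866 × 0.45399 = 380.8 N.
ΣF_y = 0: A_y + T·sin63° − 1100 = 0 → A_y = 1100 − 838.866 × 0.891007 = 352.6 N.

T = 838.9 N, A_x = 380.8 N, A_y = 352.6 N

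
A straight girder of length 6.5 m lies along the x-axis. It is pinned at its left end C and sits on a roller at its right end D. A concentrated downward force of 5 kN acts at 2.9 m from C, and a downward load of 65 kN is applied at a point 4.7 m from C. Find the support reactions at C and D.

C_x = 0, C_y = 20.77 kN, D_y = 49.23 kN

Taking moments about C: D_y·6.5 − 5·2.9 − 65·4.7 = 0 → D_y = 320/6.5 = 49.2308 ≈ 49.23 kN.
ΣF_y = 0: C_y + 49.2308 − 5 − 65 = 0 → C_y = 20.77 kN.
ΣF_x = 0: no horizontal applied forces, so C_x = 0.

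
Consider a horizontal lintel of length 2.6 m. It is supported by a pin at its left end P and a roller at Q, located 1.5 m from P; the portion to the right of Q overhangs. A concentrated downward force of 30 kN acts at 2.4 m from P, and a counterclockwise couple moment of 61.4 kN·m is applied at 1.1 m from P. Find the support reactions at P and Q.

Moments about P: Q_y·1.5 − 30·2.4 + 61.4 = 0 → Q_y = 10.6/1.5 = 7.06667 ≈ 7.067 kN.
ΣF_y = 0: P_y + 7.06667 − 30 = 0 → P_y = 22.93 kN.
ΣF_x = 0: no horizontal applied forces, so P_x = 0.

P_x = 0, P_y = 22.93 kN, Q_y = 7.067 kN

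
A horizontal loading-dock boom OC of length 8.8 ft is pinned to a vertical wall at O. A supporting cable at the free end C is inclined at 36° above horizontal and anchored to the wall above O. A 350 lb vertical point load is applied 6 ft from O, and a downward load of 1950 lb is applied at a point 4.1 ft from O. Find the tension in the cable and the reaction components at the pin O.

ΣM about O: T·sin36°·8.8 − 350·6 − 1950·4.1 = 0 → T = 10095/(8.8·0.587785) = 1951.66 ≈ 1952 lb.
ΣF_x = 0: O_x − T·cos36° = 0 → O_x = 1951.66 × 0.809017 = 1579 lb.
ΣF_y = 0: O_y + T·sin36° − 350 − 1950 = 0 → O_y = 2300 − 1951.66 × 0.587785 = 1153 lb.

T = 1952 lb, O_x = 1579 lb, O_y = 1153 lb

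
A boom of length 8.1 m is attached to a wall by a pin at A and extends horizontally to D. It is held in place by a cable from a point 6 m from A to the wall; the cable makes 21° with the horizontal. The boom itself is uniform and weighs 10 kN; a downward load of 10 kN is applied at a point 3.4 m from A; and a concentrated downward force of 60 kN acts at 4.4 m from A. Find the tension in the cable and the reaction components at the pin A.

ΣM about A: T·sin21°·6 − 10·4.05 − 10·3.4 − 60·4.4 = 0 → T = 338.5/(6·0.358368) = 157.427 ≈ 157.4 kN.
ΣF_x = 0: A_x − T·cos21° = 0 → A_x = 157.427 × 0.93358 = 147.0 kN.
ΣF_y = 0: A_y + T·sin21° − 10 − 10 − 60 = 0 → A_y = 80 − 157.427 × 0.358368 = 23.58 kN.

T = 157.4 kN, A_x = 147.0 kN, A_y = 23.58 kN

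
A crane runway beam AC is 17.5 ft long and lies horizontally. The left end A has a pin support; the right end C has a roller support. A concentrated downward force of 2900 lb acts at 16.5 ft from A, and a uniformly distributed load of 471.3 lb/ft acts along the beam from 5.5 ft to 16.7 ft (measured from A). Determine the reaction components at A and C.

Resultant of the distributed load: 471.3 × 11.2 = 5278.56 lb at 11.1 ft from A.
Moments about A: C_y·17.5 − 2900·16.5 − (471.3·11.2)·11.1 = 0 → C_y = 106442.016/17.5 = 6082.4 ≈ 6082 lb.
ΣF_y = 0: A_y + 6082.4 − 2900 − 471.3·11.2 = 0 → A_y = 2096 lb.
ΣF_x = 0: no horizontal applied forces, so A_x = 0.

A_x = 0, A_y = 2096 lb, C_y = 6082 lb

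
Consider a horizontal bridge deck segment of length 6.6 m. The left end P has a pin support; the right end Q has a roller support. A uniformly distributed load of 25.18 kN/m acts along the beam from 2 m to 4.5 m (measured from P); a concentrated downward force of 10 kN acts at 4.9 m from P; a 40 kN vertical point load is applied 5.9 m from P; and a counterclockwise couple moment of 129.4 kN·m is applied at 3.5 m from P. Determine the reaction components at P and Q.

P_x = 0, P_y = 58.38 kN, Q_y = 54.57 kN

Resultant of the distributed load: 25.18 × 2.5 = 62.95 kN at 3.25 m from P.
ΣM about P: Q_y·6.6 − (25.18·2.5)·3.25 − 10·4.9 − 40·5.9 + 129.4 = 0 → Q_y = 360.1875/6.6 = 54.5739 ≈ 54.57 kN.
ΣF_y = 0: P_y + 54.5739 − 25.18·2.5 − 10 − 40 = 0 → P_y = 58.38 kN.
ΣF_x = 0: no horizontal applied forces, so P_x = 0.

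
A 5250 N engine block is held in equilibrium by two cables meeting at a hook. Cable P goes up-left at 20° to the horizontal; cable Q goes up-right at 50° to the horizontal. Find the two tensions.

ΣF_x = 0: −T_P·cos20° + T_Q·cos50° = 0 → T_Q = 1.4619·T_P.
ΣF_y = 0: T_P·sin20° + T_Q·sin50° = 5250.
Substitute: T_P·(0.34202 + 1.4619·0.766044) = 5250 → T_P = 3591.22 ≈ 3591 N.
Then T_Q = 1.4619 × 3591.22 = 5250 N.

T_P = 3591 N, T_Q = 5250 N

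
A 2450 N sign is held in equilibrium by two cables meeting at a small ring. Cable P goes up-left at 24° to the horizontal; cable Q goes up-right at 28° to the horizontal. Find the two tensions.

T_P = 2745 N, T_Q = 2840 N

ΣF_x = 0: −T_P·cos24° + T_Q·cos28° = 0 → T_Q = 1.03465·T_P.
ΣF_y = 0: T_P·sin24° + T_Q·sin28° = 2450.
Substitute: T_P·(0.406737 + 1.03465·0.469472) = 2450 → T_P = 2745.17 ≈ 2745 N.
Then T_Q = 1.03465 × 2745.17 = 2840 N.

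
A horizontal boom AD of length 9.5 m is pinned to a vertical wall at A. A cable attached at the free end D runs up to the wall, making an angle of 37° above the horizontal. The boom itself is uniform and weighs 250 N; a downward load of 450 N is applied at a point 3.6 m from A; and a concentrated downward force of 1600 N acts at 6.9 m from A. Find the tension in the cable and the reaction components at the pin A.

T = 2422 N, A_x = 1934 N, A_y = 842.4 N

ΣM about A: T·sin37°·9.5 − 250·4.75 − 450·3.6 − 1600·6.9 = 0 → T = 13847.5/(9.5·0.601815) = 2422.06 ≈ 2422 N.
ΣF_x = 0: A_x − T·cos37° = 0 → A_x = 2422.06 × 0.798636 = 1934 N.
ΣF_y = 0: A_y + T·sin37° − 250 − 450 − 1600 = 0 → A_y = 2300 − 2422.06 × 0.601815 = 842.4 N.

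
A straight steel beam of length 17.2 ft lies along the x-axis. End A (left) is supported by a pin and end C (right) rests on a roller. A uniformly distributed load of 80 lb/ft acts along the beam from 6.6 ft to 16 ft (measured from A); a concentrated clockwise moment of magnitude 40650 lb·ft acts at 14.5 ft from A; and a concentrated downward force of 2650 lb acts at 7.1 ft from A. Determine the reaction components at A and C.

A_x = 0, A_y = -549.3 lb, C_y = 3951 lb

Resultant of the distributed load: 80 × 9.4 = 752 lb at 11.3 ft from A.
ΣM about A: C_y·17.2 − (80·9.4)·11.3 − 40650 − 2650·7.1 = 0 → C_y = 67962.6/17.2 = 3951.31 ≈ 3951 lb.
ΣF_y = 0: A_y + 3951.31 − 80·9.4 − 2650 = 0 → A_y = -549.3 lb.
ΣF_x = 0: no horizontal applied forces, so A_x = 0.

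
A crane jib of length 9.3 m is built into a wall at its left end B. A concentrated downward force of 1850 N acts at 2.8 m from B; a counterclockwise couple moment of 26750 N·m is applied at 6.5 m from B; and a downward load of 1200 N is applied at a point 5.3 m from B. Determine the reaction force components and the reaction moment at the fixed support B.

ΣF_x = 0: B_x = 0.
ΣF_y = 0: B_y − 1850 − 1200 = 0 → B_y = 3050 N.
ΣM about B: M_B − 1850·2.8 + 26750 − 1200·5.3 = 0 → M_B = -15210 N·m.

B_x = 0, B_y = 3050 N, M_B = -15210 N·m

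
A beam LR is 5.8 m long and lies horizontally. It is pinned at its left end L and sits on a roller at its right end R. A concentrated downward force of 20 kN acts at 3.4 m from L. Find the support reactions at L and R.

Taking moments about L: R_y·5.8 − 20·3.4 = 0 → R_y = 68/5.8 = 11.7241 ≈ 11.72 kN.
ΣF_y = 0: L_y + 11.7241 − 20 = 0 → L_y = 8.276 kN.
ΣF_x = 0: no horizontal applied forces, so L_x = 0.

L_x = 0, L_y = 8.276 kN, R_y = 11.72 kN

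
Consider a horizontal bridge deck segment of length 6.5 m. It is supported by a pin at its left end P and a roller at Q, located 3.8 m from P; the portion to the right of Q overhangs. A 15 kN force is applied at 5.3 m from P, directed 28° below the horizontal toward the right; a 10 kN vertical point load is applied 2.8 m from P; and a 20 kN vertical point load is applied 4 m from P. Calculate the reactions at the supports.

ΣM about P: Q_y·3.8 − 15·sin28°·5.3 − 10·2.8 − 20·4 = 0 → Q_y = 145.323/3.8 = 38.2429 ≈ 38.24 kN.
ΣF_y = 0: P_y + 38.2429 − 15·sin28° − 10 − 20 = 0 → P_y = -1.201 kN.
ΣF_x = 0: P_x + 15·cos28° = 0 → P_x = -13.24 kN.

P_x = -13.24 kN, P_y = -1.201 kN, Q_y = 38.24 kN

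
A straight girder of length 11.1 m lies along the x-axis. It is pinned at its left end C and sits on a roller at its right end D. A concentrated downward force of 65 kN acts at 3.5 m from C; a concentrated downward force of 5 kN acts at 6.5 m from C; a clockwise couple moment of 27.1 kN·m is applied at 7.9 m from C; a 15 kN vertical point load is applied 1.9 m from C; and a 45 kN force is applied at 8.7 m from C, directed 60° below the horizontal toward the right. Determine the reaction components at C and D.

Moments about C: D_y·11.1 − 65·3.5 − 5·6.5 − 27.1 − 15·1.9 − 45·sin60°·8.7 = 0 → D_y = 654.649/11.1 = 58.9774 ≈ 58.98 kN.
ΣF_y = 0: C_y + 58.9774 − 65 − 5 − 15 − 45·sin60° = 0 → C_y = 64.99 kN.
ΣF_x = 0: C_x + 45·cos60° = 0 → C_x = -22.50 kN.

C_x = -22.50 kN, C_y = 64.99 kN, D_y = 58.98 kN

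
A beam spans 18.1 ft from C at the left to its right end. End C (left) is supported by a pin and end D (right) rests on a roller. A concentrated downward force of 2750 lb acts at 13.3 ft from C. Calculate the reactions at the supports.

Moments about C: D_y·18.1 − 2750·13.3 = 0 → D_y = 36575/18.1 = 2020.72 ≈ 2021 lb.
ΣF_y = 0: C_y + 2020.72 − 2750 = 0 → C_y = 729.3 lb.
ΣF_x = 0: no horizontal applied forces, so C_x = 0.

C_x = 0, C_y = 729.3 lb, D_y = 2021 lb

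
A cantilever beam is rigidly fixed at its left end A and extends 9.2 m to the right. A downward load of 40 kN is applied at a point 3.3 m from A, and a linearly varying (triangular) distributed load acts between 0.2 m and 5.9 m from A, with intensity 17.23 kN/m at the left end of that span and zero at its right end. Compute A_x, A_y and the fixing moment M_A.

A_x = 0, A_y = 89.11 kN, M_A = 235.1 kN·m

Resultant of the triangular load: ½ × 17.23 × 5.7 = 49.1055 kN, acting at 2.1 m from A (one-third of the span from the peak).
ΣF_x = 0: A_x = 0.
ΣF_y = 0: A_y − 40 − ½·17.23·5.7 = 0 → A_y = 89.11 kN.
ΣM about A: M_A − 40·3.3 − (½·17.23·5.7)·2.1 = 0 → M_A = 235.1 kN·m.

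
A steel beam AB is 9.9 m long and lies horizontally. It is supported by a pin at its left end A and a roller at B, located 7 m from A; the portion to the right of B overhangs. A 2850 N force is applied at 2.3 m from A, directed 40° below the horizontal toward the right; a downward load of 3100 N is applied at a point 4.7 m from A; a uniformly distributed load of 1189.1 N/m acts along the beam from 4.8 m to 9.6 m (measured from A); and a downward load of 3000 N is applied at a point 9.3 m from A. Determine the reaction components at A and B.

A_x = -2183 N, A_y = 1100 N, B_y = 12540 N

Resultant of the distributed load: 1189.1 × 4.8 = 5707.68 N at 7.2 m from A.
Taking moments about A: B_y·7 − 2850·sin40°·2.3 − 3100·4.7 − (1189.1·4.8)·7.2 − 3000·9.3 = 0 → B_y = 87778.8/7 = 12539.8 ≈ 12540 N.
ΣF_y = 0: A_y + 12539.8 − 2850·sin40° − 3100 − 1189.1·4.8 − 3000 = 0 → A_y = 1100 N.
ΣF_x = 0: A_x + 2850·cos40° = 0 → A_x = -2183 N.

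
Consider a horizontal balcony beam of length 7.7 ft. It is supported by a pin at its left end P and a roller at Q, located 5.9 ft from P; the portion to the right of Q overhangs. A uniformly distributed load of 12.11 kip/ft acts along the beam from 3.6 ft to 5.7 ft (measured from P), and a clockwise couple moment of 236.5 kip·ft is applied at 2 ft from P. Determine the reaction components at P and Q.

Resultant of the distributed load: 12.11 × 2.1 = 25.431 kip at 4.65 ft from P.
ΣM about P: Q_y·5.9 − (12.11·2.1)·4.65 − 236.5 = 0 → Q_y = 354.75415/5.9 = 60.1278 ≈ 60.13 kip.
ΣF_y = 0: P_y + 60.1278 − 12.11·2.1 = 0 → P_y = -34.70 kip.
ΣF_x = 0: no horizontal applied forces, so P_x = 0.

P_x = 0, P_y = -34.70 kip, Q_y = 60.13 kip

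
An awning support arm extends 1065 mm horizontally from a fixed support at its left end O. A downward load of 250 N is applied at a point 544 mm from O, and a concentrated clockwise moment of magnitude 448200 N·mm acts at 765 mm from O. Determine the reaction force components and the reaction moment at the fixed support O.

O_x = 0, O_y = 250.0 N, M_O = 584200 N·mm

ΣF_x = 0: O_x = 0.
ΣF_y = 0: O_y − 250 = 0 → O_y = 250.0 N.
ΣM about O: M_O − 250·544 − 448200 = 0 → M_O = 584200 N·mm.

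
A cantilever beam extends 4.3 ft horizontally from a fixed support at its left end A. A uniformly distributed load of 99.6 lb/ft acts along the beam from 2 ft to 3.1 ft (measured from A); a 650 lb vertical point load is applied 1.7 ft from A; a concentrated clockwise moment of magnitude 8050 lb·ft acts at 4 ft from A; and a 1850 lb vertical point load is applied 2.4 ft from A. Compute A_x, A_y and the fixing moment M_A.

Resultant of the distributed load: 99.6 × 1.1 = 109.56 lb at 2.55 ft from A.
ΣF_x = 0: A_x = 0.
ΣF_y = 0: A_y − 99.6·1.1 − 650 − 1850 = 0 → A_y = 2610 lb.
ΣM about A: M_A − (99.6·1.1)·2.55 − 650·1.7 − 8050 − 1850·2.4 = 0 → M_A = 13870 lb·ft.

A_x = 0, A_y = 2610 lb, M_A = 13870 lb·ft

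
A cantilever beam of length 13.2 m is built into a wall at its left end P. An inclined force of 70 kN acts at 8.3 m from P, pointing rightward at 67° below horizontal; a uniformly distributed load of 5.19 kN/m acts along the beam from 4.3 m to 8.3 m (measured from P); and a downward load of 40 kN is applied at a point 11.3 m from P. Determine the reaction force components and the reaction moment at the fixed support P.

Resultant of the distributed load: 5.19 × 4 = 20.76 kN at 6.3 m from P.
ΣF_x = 0: P_x + 70·cos67° = 0 → P_x = -27.35 kN.
ΣF_y = 0: P_y − 70·sin67° − 5.19·4 − 40 = 0 → P_y = 125.2 kN.
ΣM about P: M_P − 70·sin67°·8.3 − (5.19·4)·6.3 − 40·11.3 = 0 → M_P = 1118 kN·m.

P_x = -27.35 kN, P_y = 125.2 kN, M_P = 1118 kN·m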